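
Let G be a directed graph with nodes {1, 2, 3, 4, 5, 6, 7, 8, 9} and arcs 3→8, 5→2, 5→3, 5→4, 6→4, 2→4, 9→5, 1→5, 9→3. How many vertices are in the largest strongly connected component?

1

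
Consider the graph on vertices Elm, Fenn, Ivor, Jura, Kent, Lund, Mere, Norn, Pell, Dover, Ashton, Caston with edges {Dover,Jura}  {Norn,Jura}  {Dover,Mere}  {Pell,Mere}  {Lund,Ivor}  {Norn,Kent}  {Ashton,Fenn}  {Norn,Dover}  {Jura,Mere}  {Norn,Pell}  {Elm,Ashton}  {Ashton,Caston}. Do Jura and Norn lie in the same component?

Yes

From Jura we can reach Jura, Kent, Mere, Norn, Pell, Dover, which includes Norn.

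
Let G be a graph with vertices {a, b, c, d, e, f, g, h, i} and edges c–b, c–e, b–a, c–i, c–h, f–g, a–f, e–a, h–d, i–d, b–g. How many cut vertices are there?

1

Removing c increases the component count from 1 to 2, so c is a cut vertex.
By contrast removing i leaves 1 component; it is not a cut vertex. No other vertex is a cut vertex either.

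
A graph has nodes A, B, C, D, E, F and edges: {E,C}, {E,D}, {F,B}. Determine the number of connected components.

A is isolated — a component by itself.
Starting from B we can reach B, F. That is one component of size 2.
Starting from C we can reach C, D, E. That is one component of size 3.
Total: 3 components.

3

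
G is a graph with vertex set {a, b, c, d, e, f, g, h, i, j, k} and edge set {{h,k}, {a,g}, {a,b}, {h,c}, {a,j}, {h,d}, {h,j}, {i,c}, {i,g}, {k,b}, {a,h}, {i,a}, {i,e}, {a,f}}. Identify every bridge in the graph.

a-f, d-h, e-i

The edges on the cycle i-a-g-i are not bridges since each lies on that cycle.
But removing d - h disconnects d from h; removing a - f disconnects a from f; removing i - e disconnects i from e — these are bridges.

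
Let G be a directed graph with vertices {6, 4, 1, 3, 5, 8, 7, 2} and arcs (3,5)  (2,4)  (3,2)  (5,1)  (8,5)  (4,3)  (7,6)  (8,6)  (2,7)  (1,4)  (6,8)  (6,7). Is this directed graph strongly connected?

Yes

From 6 we can reach every vertex (1, 2, 3, 4, 5, 6, 7, 8), and every vertex can reach 6 (1, 2, 3, 4, 5, 6, 7, 8). So the whole graph is one strongly connected component.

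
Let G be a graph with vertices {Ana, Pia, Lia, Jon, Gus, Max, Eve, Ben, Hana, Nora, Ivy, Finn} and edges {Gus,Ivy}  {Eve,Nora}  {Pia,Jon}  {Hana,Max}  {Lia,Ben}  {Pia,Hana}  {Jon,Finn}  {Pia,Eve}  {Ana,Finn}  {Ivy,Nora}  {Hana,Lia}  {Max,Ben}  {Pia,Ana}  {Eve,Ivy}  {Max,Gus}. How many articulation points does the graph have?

1

Removing Pia increases the component count from 1 to 2, so Pia is a cut vertex.
By contrast removing Finn leaves 1 component; it is not a cut vertex. No other vertex is a cut vertex either.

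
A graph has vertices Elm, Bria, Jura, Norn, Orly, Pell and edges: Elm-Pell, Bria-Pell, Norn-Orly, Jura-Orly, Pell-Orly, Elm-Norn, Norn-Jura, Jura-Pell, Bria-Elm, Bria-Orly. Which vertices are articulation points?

Removing Jura, for instance, still leaves 1 component. No single vertex removal increases the component count — the graph has no articulation points.

none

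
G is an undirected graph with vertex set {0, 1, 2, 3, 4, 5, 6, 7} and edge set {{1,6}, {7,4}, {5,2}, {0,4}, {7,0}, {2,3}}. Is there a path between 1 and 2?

No

The component containing 1 is {1, 6}, and 2 is not in it.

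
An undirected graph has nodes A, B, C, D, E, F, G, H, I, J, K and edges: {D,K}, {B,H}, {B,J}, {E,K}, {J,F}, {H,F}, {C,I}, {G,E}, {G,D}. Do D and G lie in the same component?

From D we can reach D, E, G, K, which includes G.

Yes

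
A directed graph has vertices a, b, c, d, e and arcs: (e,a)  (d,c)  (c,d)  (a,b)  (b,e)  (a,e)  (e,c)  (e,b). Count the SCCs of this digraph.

{a, b, e} are all mutually reachable — one SCC of size 3.
{c, d} are all mutually reachable — one SCC of size 2.
That gives 2 strongly connected components.

2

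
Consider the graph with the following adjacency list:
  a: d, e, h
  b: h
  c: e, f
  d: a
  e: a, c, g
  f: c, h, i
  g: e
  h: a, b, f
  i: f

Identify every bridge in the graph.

a-d, b-h, e-g, f-i

The edges on the cycle c-f-h-a-e-c are not bridges since each lies on that cycle.
But removing h-b disconnects h from b; removing a-d disconnects a from d; removing f-i disconnects f from i; removing g-e disconnects g from e — these are bridges.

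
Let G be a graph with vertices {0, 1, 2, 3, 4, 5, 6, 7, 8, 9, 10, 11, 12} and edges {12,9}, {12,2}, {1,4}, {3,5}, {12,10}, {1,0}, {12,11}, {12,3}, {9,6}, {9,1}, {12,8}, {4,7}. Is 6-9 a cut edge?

Yes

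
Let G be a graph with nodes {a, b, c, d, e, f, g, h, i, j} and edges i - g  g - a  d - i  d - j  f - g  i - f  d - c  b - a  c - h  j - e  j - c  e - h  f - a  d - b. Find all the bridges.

none

The edges on the cycle i-f-g-i are not bridges since each lies on that cycle.
Every edge lies on some cycle, so there are no bridges.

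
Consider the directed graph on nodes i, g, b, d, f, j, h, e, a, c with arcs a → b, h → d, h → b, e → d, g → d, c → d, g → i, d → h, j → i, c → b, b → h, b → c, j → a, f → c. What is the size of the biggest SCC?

4

{b, c, d, h} are all mutually reachable — one SCC of size 4.
{a} is an SCC by itself.
{i} is an SCC by itself.
{g} is an SCC by itself.
{f} is an SCC by itself.
(and 2 more singleton SCCs)
The largest has 4 vertices.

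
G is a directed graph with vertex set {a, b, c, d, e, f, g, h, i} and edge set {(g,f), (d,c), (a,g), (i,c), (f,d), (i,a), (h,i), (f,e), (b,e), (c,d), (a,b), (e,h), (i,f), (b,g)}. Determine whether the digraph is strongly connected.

No

There is no directed path from c to f, so the graph is not strongly connected.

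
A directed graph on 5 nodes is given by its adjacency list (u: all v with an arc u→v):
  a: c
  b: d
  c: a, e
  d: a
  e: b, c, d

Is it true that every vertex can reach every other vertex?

From d we can reach every vertex (a, b, c, d, e), and every vertex can reach d (a, b, c, d, e). So the whole graph is one strongly connected component.

Yes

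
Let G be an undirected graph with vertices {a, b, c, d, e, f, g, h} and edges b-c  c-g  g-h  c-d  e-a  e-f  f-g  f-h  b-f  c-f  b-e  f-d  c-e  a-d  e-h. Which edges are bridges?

none

The edges on the cycle b-c-d-f-e-b are not bridges since each lies on that cycle.
Every edge lies on some cycle, so there are no bridges.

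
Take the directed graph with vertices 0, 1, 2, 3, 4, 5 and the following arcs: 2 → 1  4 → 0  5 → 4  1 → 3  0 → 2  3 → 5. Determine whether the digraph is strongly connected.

Yes

From 1 we can reach every vertex (0, 1, 2, 3, 4, 5), and every vertex can reach 1 (0, 1, 2, 3, 4, 5). So the whole graph is one strongly connected component.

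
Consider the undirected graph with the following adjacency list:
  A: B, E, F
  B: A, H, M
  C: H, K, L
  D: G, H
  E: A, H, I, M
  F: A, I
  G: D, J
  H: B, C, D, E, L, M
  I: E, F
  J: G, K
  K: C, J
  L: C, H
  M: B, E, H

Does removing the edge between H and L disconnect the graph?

After removing H-L, the path H-C-L still connects them, so the edge is not a bridge.

No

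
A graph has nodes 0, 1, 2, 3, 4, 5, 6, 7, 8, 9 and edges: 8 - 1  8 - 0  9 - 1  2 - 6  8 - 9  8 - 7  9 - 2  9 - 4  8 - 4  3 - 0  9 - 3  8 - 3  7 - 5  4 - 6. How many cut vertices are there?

Removing 7 increases the component count from 1 to 2, so 7 is a cut vertex.
Removing 8 increases the component count from 1 to 2, so 8 is a cut vertex.
By contrast removing 2 leaves 1 component; it is not a cut vertex. No other vertex is a cut vertex either.

2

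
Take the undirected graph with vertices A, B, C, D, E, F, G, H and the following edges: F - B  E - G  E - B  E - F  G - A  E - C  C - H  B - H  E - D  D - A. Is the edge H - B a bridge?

After removing H - B, the path H-C-E-B still connects them, so the edge is not a bridge.

No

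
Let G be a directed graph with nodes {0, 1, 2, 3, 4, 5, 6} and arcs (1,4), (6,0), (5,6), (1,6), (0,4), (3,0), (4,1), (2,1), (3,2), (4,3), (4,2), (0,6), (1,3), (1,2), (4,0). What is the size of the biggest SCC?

{0, 1, 2, 3, 4, 6} are all mutually reachable — one SCC of size 6.
{5} is an SCC by itself.
The largest has 6 vertices.

6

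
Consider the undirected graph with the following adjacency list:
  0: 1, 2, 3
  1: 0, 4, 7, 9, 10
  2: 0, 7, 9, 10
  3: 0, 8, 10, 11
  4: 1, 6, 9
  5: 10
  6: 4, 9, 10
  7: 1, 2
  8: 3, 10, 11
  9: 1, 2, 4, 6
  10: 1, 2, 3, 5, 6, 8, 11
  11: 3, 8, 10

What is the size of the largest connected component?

Starting from 0 we can reach 0, 1, 2, 3, 4, 5, 6, 7, 8, 9, 10, 11. That is one component of size 12.
The largest has 12 vertices.

12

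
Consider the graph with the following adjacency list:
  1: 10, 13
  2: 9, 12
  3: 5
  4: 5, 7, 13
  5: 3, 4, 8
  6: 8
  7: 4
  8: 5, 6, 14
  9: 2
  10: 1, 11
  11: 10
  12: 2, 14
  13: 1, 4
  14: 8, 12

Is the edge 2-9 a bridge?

Yes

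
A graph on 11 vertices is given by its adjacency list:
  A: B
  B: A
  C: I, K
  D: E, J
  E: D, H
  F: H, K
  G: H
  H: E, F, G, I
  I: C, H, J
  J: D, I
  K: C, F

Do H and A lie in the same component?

The component containing H is {C, D, E, F, G, H, I, J, K}, and A is not in it.

No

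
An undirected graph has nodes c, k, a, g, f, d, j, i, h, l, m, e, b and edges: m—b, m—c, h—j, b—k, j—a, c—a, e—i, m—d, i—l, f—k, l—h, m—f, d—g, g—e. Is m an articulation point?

Yes

Deleting m raises the number of components from 1 to 2, so m is a cut vertex.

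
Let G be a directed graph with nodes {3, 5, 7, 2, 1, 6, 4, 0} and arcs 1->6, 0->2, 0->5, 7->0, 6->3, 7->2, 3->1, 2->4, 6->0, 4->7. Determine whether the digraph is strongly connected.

No

There is no directed path from 5 to 3, so the graph is not strongly connected.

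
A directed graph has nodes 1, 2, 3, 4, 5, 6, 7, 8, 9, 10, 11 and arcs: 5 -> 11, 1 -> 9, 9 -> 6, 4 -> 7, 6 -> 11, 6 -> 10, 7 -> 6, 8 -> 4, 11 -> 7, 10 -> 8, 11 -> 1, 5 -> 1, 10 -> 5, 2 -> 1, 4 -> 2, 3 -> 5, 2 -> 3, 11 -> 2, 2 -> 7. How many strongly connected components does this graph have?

{1, 2, 3, 4, 5, 6, 7, 8, 9, 10, 11} are all mutually reachable — one SCC of size 11.
That gives 1 strongly connected component.

1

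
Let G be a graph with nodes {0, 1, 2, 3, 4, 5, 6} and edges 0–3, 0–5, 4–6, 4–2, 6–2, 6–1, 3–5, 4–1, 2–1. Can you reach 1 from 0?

No

The component containing 0 is {0, 3, 5}, and 1 is not in it.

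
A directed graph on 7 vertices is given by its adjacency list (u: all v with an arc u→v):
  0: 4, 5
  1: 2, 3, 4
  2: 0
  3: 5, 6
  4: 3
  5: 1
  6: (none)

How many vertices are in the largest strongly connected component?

{0, 1, 2, 3, 4, 5} are all mutually reachable — one SCC of size 6.
{6} is an SCC by itself.
The largest has 6 vertices.

6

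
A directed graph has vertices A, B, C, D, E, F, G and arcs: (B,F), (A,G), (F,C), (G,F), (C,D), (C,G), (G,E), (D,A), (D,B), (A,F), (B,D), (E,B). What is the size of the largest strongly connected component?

{A, B, C, D, E, F, G} are all mutually reachable — one SCC of size 7.
The largest has 7 vertices.

7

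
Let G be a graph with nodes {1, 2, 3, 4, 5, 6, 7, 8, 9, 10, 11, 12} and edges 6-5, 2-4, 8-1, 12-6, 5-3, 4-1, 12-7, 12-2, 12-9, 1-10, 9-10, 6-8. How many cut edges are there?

3

The edges on the cycle 12-2-4-1-8-6-12 are not bridges since each lies on that cycle.
But removing 6-5 disconnects 6 from 5; removing 12-7 disconnects 12 from 7; removing 5-3 disconnects 5 from 3 — these are bridges.
That makes 3 bridges.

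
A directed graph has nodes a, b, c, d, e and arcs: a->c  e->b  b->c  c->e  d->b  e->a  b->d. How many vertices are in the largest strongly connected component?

{a, b, c, d, e} are all mutually reachable — one SCC of size 5.
The largest has 5 vertices.

5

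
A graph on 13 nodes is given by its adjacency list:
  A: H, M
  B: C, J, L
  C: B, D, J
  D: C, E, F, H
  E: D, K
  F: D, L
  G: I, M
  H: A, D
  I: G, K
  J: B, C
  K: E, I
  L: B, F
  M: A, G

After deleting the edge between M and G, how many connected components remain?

M and G are still connected via M-A-H-D-E-K-I-G, so the component count stays at 1.

1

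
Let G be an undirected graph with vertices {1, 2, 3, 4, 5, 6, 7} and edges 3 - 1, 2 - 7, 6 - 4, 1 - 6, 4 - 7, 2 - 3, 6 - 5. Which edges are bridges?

5-6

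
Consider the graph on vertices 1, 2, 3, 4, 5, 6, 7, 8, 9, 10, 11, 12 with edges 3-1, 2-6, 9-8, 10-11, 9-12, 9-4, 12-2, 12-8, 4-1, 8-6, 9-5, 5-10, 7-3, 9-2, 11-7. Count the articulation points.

Removing 9 increases the component count from 1 to 2, so 9 is a cut vertex.
By contrast removing 1 leaves 1 component; it is not a cut vertex. No other vertex is a cut vertex either.

1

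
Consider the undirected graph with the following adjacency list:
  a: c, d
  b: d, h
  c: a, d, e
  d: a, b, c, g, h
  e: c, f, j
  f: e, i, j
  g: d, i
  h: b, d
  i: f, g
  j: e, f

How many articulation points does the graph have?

1

Removing d increases the component count from 1 to 2, so d is a cut vertex.
By contrast removing i leaves 1 component; it is not a cut vertex. No other vertex is a cut vertex either.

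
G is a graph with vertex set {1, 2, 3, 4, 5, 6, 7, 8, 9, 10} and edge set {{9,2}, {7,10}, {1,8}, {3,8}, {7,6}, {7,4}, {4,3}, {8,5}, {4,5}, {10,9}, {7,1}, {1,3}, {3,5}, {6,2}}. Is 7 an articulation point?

Yes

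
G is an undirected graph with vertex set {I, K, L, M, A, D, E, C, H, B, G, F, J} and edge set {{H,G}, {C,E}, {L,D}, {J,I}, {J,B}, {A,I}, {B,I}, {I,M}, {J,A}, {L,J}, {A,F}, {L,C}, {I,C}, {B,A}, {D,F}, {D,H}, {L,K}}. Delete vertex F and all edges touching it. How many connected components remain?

1

With F gone, the remaining components are: {A, B, C, D, E, G, H, I, J, K, L, M}.
That is 1 component.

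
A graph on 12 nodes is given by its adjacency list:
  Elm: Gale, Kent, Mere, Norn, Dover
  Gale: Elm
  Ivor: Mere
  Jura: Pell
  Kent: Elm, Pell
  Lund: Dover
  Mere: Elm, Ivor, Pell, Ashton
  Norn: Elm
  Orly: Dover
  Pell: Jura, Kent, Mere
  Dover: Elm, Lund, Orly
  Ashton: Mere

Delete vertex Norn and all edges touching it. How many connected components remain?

1

With Norn gone, the remaining components are: {Elm, Gale, Ivor, Jura, Kent, Lund, Mere, Orly, Pell, Dover, Ashton}.
That is 1 component.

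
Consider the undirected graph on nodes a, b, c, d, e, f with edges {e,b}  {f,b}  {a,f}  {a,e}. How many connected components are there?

3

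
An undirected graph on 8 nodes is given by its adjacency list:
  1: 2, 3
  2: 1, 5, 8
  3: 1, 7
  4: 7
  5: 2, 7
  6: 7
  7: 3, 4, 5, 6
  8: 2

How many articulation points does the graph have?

Removing 2 increases the component count from 1 to 2, so 2 is a cut vertex.
Removing 7 increases the component count from 1 to 3, so 7 is a cut vertex.
By contrast removing 3 leaves 1 component; it is not a cut vertex. No other vertex is a cut vertex either.

2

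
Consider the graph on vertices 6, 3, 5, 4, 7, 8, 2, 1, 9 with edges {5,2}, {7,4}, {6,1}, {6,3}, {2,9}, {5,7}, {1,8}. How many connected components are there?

2

Starting from 1 we can reach 1, 3, 6, 8. That is one component of size 4.
Starting from 2 we can reach 2, 4, 5, 7, 9. That is one component of size 5.
Total: 2 components.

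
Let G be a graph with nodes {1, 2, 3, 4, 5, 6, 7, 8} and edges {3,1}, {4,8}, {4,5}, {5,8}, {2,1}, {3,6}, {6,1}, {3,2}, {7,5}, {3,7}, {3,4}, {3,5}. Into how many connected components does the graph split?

1

Starting from 1 we can reach 1, 2, 3, 4, 5, 6, 7, 8. That is one component of size 8.
Total: 1 component.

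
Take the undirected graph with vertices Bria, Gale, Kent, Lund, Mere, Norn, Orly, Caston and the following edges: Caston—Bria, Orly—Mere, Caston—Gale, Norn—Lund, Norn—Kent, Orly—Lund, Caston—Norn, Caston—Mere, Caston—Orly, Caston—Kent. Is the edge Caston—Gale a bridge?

Removing Caston—Gale leaves no path between Caston and Gale: the component count goes from 1 to 2. So it is a bridge.

Yes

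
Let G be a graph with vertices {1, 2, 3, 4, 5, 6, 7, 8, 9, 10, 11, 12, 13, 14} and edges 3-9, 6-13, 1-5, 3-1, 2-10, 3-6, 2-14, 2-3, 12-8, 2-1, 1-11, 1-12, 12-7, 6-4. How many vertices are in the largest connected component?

Starting from 1 we can reach 1, 2, 3, 4, 5, 6, 7, 8, 9, 10, 11, 12, 13, 14. That is one component of size 14.
The largest has 14 vertices.

14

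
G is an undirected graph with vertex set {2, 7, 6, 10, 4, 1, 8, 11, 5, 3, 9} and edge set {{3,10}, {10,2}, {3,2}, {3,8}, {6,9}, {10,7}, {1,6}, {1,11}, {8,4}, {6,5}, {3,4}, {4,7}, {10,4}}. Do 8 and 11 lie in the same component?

The component containing 8 is {2, 3, 4, 7, 8, 10}, and 11 is not in it.

No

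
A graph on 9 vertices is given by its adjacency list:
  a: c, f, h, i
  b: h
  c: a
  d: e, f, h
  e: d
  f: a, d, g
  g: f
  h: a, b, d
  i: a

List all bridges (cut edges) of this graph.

a-c, a-i, b-h, d-e, f-g

The edges on the cycle h-a-f-d-h are not bridges since each lies on that cycle.
But removing a-i disconnects a from i; removing d-e disconnects d from e; removing f-g disconnects f from g; removing a-c disconnects a from c — these are bridges.
In total 5 edges are bridges.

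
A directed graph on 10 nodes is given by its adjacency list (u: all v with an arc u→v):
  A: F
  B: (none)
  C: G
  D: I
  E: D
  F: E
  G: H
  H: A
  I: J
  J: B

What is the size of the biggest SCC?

{J} is an SCC by itself.
{I} is an SCC by itself.
{G} is an SCC by itself.
{D} is an SCC by itself.
{C} is an SCC by itself.
(and 5 more singleton SCCs)
The largest has 1 vertex.

1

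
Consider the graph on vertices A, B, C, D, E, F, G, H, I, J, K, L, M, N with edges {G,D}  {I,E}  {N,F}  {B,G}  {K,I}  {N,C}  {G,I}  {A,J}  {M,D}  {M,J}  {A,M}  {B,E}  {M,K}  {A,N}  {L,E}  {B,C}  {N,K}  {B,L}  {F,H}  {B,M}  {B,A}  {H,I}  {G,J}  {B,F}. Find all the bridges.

none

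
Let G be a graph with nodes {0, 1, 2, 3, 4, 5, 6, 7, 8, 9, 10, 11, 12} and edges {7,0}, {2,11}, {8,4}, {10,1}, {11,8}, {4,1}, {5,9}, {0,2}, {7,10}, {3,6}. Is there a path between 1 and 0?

Yes

From 1 we can reach 0, 1, 2, 4, 7, 8, 10, 11, which includes 0.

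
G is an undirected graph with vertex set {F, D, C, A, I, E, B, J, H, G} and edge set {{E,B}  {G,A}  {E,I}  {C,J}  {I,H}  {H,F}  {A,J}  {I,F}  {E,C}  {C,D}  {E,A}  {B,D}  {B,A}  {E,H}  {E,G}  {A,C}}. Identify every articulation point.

E

Removing E increases the component count from 1 to 2, so E is a cut vertex.
By contrast removing C leaves 1 component; it is not a cut vertex. No other vertex is a cut vertex either.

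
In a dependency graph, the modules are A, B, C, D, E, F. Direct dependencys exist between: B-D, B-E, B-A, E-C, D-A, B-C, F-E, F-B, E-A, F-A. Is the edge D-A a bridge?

After removing D-A, the path D-B-A still connects them, so the edge is not a bridge.

No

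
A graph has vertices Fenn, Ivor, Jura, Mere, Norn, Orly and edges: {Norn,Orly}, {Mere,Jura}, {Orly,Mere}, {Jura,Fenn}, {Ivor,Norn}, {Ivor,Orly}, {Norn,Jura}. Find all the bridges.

The edges on the cycle Norn-Orly-Mere-Jura-Norn are not bridges since each lies on that cycle.
But removing Fenn - Jura disconnects Fenn from Jura — this is a bridge.

Fenn-Jura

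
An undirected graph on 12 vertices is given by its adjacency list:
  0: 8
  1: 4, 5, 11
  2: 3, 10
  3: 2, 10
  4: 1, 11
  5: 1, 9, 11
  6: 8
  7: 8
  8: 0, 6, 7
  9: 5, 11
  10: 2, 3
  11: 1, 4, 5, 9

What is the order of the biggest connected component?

5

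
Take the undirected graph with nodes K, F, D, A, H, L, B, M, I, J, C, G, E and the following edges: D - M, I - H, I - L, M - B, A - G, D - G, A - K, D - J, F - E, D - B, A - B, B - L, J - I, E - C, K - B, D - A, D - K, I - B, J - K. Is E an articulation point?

Deleting E raises the number of components from 2 to 3, so E is a cut vertex.

Yes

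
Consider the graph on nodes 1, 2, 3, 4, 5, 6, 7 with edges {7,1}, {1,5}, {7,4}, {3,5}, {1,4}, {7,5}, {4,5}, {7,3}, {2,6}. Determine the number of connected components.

Starting from 2 we can reach 2, 6. That is one component of size 2.
Starting from 1 we can reach 1, 3, 4, 5, 7. That is one component of size 5.
Total: 2 components.

2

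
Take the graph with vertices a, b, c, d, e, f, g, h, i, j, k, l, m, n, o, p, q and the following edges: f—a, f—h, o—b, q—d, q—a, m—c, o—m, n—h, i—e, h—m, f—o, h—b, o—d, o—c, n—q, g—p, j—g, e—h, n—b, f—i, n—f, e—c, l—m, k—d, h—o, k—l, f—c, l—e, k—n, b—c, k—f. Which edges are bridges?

The edges on the cycle k-n-q-a-f-k are not bridges since each lies on that cycle.
But removing j—g disconnects j from g; removing p—g disconnects p from g — these are bridges.

g-j, g-p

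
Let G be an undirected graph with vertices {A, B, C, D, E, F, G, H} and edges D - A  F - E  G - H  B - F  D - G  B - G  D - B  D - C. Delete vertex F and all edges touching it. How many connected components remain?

With F gone, the remaining components are: {E}; {A, B, C, D, G, H}.
That is 2 components.

2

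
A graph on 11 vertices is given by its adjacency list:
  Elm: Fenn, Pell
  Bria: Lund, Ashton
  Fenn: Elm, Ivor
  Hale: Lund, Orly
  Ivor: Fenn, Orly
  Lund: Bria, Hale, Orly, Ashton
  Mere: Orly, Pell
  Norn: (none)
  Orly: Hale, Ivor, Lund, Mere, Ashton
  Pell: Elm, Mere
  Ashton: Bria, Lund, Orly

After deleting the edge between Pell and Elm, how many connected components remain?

2

Pell and Elm are still connected via Pell-Mere-Orly-Ivor-Fenn-Elm, so the component count stays at 2.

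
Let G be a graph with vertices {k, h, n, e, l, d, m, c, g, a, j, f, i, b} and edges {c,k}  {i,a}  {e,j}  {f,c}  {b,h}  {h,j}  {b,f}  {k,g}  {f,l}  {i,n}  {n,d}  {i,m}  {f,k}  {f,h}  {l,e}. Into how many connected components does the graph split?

Starting from a we can reach a, d, i, m, n. That is one component of size 5.
Starting from b we can reach b, c, e, f, g, h, j, k, l. That is one component of size 9.
Total: 2 components.

2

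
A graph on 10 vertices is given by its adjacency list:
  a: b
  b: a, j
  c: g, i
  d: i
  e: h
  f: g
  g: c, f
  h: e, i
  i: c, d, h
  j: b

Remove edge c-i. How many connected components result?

3

Before removal there are 2 components.
c-i is a bridge — removing it separates c's side from i's side.
After removal: 3 components.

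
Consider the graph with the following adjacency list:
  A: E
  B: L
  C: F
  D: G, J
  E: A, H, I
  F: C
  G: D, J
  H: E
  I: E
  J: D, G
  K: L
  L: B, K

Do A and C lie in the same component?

No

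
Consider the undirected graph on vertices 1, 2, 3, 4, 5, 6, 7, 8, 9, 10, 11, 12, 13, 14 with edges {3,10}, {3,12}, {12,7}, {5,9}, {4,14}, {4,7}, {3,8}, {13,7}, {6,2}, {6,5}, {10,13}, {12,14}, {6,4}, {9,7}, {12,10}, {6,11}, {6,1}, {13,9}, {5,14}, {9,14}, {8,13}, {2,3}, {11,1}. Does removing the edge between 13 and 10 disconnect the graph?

After removing 13–10, the path 13-8-3-10 still connects them, so the edge is not a bridge.

No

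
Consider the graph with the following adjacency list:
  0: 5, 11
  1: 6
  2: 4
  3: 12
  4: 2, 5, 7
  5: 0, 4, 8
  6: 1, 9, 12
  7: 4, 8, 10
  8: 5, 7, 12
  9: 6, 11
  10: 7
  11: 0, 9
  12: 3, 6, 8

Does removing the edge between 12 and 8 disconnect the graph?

After removing 12-8, the path 12-6-9-11-0-5-8 still connects them, so the edge is not a bridge.

No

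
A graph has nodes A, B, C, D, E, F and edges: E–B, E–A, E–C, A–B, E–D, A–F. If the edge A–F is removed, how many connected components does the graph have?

Before removal there is 1 component.
A–F is a bridge — removing it separates A's side from F's side.
After removal: 2 components.

2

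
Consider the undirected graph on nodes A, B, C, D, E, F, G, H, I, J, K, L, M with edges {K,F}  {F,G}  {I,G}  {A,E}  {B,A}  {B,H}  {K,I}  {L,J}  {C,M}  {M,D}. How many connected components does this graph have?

4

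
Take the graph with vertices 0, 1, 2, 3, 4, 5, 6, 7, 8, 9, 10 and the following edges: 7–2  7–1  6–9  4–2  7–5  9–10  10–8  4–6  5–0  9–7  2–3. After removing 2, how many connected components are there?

2

With 2 gone, the remaining components are: {3}; {0, 1, 4, 5, 6, 7, 8, 9, 10}.
That is 2 components.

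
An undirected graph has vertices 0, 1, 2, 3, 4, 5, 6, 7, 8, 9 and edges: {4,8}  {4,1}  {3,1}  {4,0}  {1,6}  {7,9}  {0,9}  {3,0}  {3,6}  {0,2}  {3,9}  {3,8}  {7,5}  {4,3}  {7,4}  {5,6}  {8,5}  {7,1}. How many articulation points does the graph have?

1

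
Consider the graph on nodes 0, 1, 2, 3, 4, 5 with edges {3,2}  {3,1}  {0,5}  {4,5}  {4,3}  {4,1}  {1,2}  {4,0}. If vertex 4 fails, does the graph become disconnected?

Yes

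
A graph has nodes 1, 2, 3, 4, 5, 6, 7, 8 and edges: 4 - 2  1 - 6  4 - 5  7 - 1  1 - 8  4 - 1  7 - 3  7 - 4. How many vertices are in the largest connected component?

8

Starting from 1 we can reach 1, 2, 3, 4, 5, 6, 7, 8. That is one component of size 8.
The largest has 8 vertices.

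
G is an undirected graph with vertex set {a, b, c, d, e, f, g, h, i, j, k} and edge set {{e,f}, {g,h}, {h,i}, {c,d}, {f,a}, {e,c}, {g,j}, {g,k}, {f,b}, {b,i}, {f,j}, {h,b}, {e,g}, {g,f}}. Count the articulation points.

Removing c increases the component count from 1 to 2, so c is a cut vertex.
Removing e increases the component count from 1 to 2, so e is a cut vertex.
Removing f increases the component count from 1 to 2, so f is a cut vertex.
Likewise g is a cut vertex.
By contrast removing a leaves 1 component; it is not a cut vertex. No other vertex is a cut vertex either.

4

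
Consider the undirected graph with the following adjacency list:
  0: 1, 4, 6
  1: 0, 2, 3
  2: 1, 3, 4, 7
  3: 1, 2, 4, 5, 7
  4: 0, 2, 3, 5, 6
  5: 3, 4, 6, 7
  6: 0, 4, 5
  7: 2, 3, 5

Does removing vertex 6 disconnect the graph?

No

Deleting 6 leaves 1 component (was 1) (its neighbors 0, 4, 5 remain connected to each other), so 6 is not a cut vertex.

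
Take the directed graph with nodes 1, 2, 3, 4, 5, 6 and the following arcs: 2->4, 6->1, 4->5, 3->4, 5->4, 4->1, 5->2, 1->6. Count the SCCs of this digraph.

3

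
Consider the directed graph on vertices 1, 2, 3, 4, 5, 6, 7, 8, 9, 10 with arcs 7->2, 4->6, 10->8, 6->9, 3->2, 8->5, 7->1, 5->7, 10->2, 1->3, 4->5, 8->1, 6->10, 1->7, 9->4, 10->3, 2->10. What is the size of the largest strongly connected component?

{1, 2, 3, 5, 7, 8, 10} are all mutually reachable — one SCC of size 7.
{4, 6, 9} are all mutually reachable — one SCC of size 3.
The largest has 7 vertices.

7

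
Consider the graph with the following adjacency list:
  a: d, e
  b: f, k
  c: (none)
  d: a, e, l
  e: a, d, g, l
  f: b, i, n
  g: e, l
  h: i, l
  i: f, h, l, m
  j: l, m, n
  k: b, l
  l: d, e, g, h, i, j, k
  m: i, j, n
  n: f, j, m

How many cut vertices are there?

Removing l increases the component count from 2 to 3, so l is a cut vertex.
By contrast removing h leaves 2 components; it is not a cut vertex. No other vertex is a cut vertex either.

1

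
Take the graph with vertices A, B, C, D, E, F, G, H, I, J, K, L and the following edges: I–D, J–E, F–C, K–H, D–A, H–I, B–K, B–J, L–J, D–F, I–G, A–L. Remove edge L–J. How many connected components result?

1

L and J are still connected via L-A-D-I-H-K-B-J, so the component count stays at 1.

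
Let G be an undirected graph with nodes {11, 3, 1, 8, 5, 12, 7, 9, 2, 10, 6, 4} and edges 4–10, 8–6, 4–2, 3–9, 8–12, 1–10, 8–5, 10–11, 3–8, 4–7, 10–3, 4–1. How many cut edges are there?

9

The edges on the cycle 4-1-10-4 are not bridges since each lies on that cycle.
But removing 4–2 disconnects 4 from 2; removing 10–11 disconnects 10 from 11; removing 4–7 disconnects 4 from 7; removing 3–8 disconnects 3 from 8 — these are bridges.
In total 9 edges are bridges.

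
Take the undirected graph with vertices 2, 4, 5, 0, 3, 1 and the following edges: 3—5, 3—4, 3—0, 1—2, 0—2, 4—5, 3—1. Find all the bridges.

none

The edges on the cycle 3-4-5-3 are not bridges since each lies on that cycle.
Every edge lies on some cycle, so there are no bridges.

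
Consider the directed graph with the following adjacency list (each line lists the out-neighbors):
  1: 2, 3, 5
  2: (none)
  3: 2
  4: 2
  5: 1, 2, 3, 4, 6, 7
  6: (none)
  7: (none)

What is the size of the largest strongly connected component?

2

{1, 5} are all mutually reachable — one SCC of size 2.
{3} is an SCC by itself.
{6} is an SCC by itself.
{7} is an SCC by itself.
{2} is an SCC by itself.
(and 1 more singleton SCC)
The largest has 2 vertices.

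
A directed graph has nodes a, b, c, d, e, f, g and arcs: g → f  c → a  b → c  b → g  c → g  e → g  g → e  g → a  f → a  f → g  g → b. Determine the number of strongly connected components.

3

{b, c, e, f, g} are all mutually reachable — one SCC of size 5.
{d} is an SCC by itself.
{a} is an SCC by itself.
That gives 3 strongly connected components.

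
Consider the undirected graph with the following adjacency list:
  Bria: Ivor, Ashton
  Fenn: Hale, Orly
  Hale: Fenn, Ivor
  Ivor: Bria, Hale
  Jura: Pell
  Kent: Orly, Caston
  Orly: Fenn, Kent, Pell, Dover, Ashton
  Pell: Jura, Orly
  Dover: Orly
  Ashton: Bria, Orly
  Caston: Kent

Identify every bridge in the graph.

The edges on the cycle Hale-Fenn-Orly-Ashton-Bria-Ivor-Hale are not bridges since each lies on that cycle.
But removing Dover-Orly disconnects Dover from Orly; removing Jura-Pell disconnects Jura from Pell; removing Caston-Kent disconnects Caston from Kent; removing Orly-Pell disconnects Orly from Pell — these are bridges.
In total 5 edges are bridges.

Caston-Kent, Dover-Orly, Jura-Pell, Kent-Orly, Orly-Pell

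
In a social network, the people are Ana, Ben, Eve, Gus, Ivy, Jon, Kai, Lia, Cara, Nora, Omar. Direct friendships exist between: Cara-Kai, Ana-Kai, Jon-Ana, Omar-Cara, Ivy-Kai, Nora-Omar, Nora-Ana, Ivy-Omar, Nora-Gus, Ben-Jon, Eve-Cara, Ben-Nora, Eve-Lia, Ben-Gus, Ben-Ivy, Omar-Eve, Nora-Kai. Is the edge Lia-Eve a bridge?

Yes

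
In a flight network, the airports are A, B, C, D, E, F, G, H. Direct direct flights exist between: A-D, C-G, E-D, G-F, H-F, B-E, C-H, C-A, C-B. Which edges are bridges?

none

The edges on the cycle C-B-E-D-A-C are not bridges since each lies on that cycle.
Every edge lies on some cycle, so there are no bridges.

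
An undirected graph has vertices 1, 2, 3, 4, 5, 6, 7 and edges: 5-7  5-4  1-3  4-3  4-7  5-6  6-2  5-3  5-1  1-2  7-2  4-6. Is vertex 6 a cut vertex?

No

Deleting 6 leaves 1 component (was 1) (its neighbors 2, 4, 5 remain connected to each other), so 6 is not a cut vertex.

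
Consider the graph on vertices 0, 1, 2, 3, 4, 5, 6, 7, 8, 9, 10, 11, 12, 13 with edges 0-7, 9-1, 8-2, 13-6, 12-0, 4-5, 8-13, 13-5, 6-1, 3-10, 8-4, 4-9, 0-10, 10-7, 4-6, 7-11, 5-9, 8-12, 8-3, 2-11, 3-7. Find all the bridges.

none

The edges on the cycle 13-5-9-1-6-13 are not bridges since each lies on that cycle.
Every edge lies on some cycle, so there are no bridges.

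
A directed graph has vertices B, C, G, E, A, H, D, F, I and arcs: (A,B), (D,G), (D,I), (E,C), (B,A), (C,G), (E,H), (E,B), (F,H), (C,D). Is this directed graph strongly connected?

No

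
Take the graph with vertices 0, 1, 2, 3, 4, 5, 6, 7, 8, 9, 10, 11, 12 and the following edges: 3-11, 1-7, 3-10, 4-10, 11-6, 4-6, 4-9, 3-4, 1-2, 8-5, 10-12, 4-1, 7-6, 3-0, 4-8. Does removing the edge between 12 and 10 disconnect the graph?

Removing 12-10 leaves no path between 12 and 10: the component count goes from 1 to 2. So it is a bridge.

Yes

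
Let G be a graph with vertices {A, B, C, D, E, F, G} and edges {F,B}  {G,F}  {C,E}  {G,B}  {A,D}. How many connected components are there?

Starting from A we can reach A, D. That is one component of size 2.
Starting from C we can reach C, E. That is one component of size 2.
Starting from B we can reach B, F, G. That is one component of size 3.
Total: 3 components.

3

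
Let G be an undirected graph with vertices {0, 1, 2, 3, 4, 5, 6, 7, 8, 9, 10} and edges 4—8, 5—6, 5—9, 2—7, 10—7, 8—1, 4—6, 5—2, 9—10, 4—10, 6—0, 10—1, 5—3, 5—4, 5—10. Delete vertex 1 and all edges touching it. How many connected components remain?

With 1 gone, the remaining components are: {0, 2, 3, 4, 5, 6, 7, 8, 9, 10}.
That is 1 component.

1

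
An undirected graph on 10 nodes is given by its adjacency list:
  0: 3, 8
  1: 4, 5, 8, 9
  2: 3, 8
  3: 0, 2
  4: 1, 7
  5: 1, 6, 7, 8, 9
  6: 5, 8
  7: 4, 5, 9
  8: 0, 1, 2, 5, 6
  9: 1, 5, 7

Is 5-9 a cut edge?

No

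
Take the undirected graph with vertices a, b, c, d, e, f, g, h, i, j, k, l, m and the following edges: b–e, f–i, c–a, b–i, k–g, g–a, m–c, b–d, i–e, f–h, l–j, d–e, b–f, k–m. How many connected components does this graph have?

3

Starting from j we can reach j, l. That is one component of size 2.
Starting from a we can reach a, c, g, k, m. That is one component of size 5.
Starting from b we can reach b, d, e, f, h, i. That is one component of size 6.
Total: 3 components.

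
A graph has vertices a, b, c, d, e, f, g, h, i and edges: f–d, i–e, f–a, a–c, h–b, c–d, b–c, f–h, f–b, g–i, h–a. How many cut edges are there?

2

The edges on the cycle f-h-a-f are not bridges since each lies on that cycle.
But removing g–i disconnects g from i; removing e–i disconnects e from i — these are bridges.
That makes 2 bridges.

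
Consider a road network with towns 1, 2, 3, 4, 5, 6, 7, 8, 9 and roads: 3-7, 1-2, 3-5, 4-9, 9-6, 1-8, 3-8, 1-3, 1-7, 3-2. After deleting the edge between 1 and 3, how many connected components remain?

1 and 3 are still connected via 1-2-3, so the component count stays at 2.

2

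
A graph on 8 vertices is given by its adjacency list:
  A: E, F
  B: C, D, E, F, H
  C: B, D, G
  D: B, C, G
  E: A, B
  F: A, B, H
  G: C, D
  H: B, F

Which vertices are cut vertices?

Removing B increases the component count from 1 to 2, so B is a cut vertex.
By contrast removing H leaves 1 component; it is not a cut vertex. No other vertex is a cut vertex either.

B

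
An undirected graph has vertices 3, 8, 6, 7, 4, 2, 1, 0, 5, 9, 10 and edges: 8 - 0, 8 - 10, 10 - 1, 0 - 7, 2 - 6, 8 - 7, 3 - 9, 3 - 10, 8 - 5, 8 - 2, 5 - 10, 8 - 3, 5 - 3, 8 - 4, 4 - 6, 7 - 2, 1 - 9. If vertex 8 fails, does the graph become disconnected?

Yes

Deleting 8 raises the number of components from 1 to 2, so 8 is a cut vertex.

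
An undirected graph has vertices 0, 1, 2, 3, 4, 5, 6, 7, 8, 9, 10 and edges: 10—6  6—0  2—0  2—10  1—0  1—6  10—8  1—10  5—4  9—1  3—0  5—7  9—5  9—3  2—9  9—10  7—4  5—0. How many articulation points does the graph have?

2

Removing 5 increases the component count from 1 to 2, so 5 is a cut vertex.
Removing 10 increases the component count from 1 to 2, so 10 is a cut vertex.
By contrast removing 0 leaves 1 component; it is not a cut vertex. No other vertex is a cut vertex either.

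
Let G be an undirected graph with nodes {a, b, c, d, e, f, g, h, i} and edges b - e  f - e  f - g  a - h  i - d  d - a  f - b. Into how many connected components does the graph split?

3

c is isolated — a component by itself.
Starting from b we can reach b, e, f, g. That is one component of size 4.
Starting from a we can reach a, d, h, i. That is one component of size 4.
Total: 3 components.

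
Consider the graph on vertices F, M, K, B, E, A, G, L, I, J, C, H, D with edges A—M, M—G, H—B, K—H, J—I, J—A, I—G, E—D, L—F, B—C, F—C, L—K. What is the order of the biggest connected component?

6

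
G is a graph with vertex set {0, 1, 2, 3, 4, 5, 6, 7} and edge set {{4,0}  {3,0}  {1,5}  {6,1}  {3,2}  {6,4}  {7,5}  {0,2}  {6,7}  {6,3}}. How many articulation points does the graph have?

1

Removing 6 increases the component count from 1 to 2, so 6 is a cut vertex.
By contrast removing 3 leaves 1 component; it is not a cut vertex. No other vertex is a cut vertex either.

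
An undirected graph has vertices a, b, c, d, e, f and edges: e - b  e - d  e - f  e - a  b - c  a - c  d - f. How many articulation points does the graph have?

Removing e increases the component count from 1 to 2, so e is a cut vertex.
By contrast removing f leaves 1 component; it is not a cut vertex. No other vertex is a cut vertex either.

1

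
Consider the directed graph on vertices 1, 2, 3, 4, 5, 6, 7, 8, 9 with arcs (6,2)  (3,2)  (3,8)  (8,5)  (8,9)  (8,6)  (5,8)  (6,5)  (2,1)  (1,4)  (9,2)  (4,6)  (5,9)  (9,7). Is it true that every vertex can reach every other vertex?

No

There is no directed path from 7 to 5, so the graph is not strongly connected.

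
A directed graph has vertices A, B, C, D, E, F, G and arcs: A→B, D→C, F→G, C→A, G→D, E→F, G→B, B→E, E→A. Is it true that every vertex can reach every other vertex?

From F we can reach every vertex (A, B, C, D, E, F, G), and every vertex can reach F (A, B, C, D, E, F, G). So the whole graph is one strongly connected component.

Yes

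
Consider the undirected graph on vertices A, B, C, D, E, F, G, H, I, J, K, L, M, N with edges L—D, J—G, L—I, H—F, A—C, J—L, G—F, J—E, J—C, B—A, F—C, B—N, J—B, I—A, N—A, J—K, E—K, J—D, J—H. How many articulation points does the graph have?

1

Removing J increases the component count from 2 to 3, so J is a cut vertex.
By contrast removing K leaves 2 components; it is not a cut vertex. No other vertex is a cut vertex either.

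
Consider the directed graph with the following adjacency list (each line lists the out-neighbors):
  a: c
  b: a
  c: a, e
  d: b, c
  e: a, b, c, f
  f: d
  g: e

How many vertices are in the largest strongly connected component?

{a, b, c, d, e, f} are all mutually reachable — one SCC of size 6.
{g} is an SCC by itself.
The largest has 6 vertices.

6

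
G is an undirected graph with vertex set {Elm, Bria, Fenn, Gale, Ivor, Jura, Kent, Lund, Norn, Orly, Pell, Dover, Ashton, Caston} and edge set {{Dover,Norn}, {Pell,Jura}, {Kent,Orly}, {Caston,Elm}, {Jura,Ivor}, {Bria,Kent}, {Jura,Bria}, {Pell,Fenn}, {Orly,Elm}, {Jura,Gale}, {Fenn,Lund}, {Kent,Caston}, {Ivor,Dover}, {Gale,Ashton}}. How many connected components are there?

1

Starting from Elm we can reach Elm, Bria, Fenn, Gale, Ivor, Jura, Kent, Lund, Norn, Orly, Pell, Dover, Ashton, Caston. That is one component of size 14.
Total: 1 component.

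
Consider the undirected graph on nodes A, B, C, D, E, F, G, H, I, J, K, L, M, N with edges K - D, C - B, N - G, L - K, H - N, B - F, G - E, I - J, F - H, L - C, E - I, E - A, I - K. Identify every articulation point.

E, I, K

Removing E increases the component count from 2 to 3, so E is a cut vertex.
Removing I increases the component count from 2 to 3, so I is a cut vertex.
Removing K increases the component count from 2 to 3, so K is a cut vertex.
By contrast removing B leaves 2 components; it is not a cut vertex. No other vertex is a cut vertex either.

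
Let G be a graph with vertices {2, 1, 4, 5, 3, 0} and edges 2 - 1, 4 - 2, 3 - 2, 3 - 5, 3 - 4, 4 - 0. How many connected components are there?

1

Starting from 0 we can reach 0, 1, 2, 3, 4, 5. That is one component of size 6.
Total: 1 component.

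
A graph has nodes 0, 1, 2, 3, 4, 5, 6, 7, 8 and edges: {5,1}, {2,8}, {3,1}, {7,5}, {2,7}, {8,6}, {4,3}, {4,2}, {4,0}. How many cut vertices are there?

3

Removing 2 increases the component count from 1 to 2, so 2 is a cut vertex.
Removing 4 increases the component count from 1 to 2, so 4 is a cut vertex.
Removing 8 increases the component count from 1 to 2, so 8 is a cut vertex.
By contrast removing 0 leaves 1 component; it is not a cut vertex. No other vertex is a cut vertex either.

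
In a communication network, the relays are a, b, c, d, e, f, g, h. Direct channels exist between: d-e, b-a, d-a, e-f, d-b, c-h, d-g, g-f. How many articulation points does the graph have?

1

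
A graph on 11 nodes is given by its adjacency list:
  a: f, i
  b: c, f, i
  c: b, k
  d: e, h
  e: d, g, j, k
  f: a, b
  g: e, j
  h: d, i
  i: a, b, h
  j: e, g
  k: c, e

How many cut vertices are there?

1

Removing e increases the component count from 1 to 2, so e is a cut vertex.
By contrast removing k leaves 1 component; it is not a cut vertex. No other vertex is a cut vertex either.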